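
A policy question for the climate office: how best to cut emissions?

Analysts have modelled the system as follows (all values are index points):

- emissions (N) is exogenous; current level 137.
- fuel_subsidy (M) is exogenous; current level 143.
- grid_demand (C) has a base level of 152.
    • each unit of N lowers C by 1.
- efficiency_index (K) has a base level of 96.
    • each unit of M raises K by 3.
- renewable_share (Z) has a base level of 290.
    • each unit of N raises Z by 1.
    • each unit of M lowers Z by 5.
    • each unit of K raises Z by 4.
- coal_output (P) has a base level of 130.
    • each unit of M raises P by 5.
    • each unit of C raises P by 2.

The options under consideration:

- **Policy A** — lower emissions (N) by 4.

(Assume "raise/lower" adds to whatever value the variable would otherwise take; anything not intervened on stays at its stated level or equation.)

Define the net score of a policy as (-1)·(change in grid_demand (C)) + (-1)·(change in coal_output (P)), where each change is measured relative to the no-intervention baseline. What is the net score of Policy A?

-12

Baseline:
  N = 137
  M = 143
  C = 152 − 137 = 15
  P = 130 + 5·143 + 2·15 = 875
Policy A (N − 4):
  N = 137 − 4 = 133
  M = 143
  C = 152 − 133 = 19
  P = 130 + 5·143 + 2·19 = 883
ΔC = 19 − 15 = 4; ΔP = 883 − 875 = 8
Score = (-1)·4 + (-1)·8 = -12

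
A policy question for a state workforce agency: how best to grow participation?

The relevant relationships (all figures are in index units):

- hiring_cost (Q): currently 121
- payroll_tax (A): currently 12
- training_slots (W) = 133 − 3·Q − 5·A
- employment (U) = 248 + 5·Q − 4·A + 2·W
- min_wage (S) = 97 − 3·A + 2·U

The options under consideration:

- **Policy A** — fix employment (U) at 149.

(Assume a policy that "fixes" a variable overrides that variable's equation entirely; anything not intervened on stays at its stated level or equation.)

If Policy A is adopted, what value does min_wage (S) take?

359

Policy A (U := 149):
  Q = 121
  A = 12
  W = 133 − 3·121 − 5·12 = -290
  U = 149
  S = 97 − 3·12 + 2·149 = 359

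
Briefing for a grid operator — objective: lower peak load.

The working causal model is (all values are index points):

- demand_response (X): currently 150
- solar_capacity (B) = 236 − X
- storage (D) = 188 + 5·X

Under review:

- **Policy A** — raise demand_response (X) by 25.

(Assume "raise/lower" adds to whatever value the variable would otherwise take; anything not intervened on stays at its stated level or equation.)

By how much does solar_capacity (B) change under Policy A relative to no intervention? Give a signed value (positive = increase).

-25

Baseline:
  X = 150
  B = 236 − 150 = 86
Policy A (X + 25):
  X = 150 + 25 = 175
  B = 236 − 175 = 61
Change in B: 61 − 86 = -25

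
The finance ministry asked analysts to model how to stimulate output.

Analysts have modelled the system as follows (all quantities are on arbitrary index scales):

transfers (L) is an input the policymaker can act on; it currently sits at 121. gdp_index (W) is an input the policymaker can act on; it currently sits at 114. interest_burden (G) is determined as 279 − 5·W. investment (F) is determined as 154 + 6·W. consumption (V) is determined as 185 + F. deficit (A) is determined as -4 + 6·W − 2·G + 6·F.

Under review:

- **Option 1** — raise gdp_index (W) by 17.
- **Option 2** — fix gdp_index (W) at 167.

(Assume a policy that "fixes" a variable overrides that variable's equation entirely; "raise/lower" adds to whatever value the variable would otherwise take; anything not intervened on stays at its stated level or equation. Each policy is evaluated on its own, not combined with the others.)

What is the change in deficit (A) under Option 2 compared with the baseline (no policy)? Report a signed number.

Baseline:
  W = 114
  G = 279 − 5·114 = -291
  F = 154 + 6·114 = 838
  A = -4 + 6·114 − 2·(-291) + 6·838 = 6290
Option 2 (W := 167):
  W = 167
  G = 279 − 5·167 = -556
  F = 154 + 6·167 = 1156
  A = -4 + 6·167 − 2·(-556) + 6·1156 = 9046
Change in A: 9046 − 6290 = 2756

2756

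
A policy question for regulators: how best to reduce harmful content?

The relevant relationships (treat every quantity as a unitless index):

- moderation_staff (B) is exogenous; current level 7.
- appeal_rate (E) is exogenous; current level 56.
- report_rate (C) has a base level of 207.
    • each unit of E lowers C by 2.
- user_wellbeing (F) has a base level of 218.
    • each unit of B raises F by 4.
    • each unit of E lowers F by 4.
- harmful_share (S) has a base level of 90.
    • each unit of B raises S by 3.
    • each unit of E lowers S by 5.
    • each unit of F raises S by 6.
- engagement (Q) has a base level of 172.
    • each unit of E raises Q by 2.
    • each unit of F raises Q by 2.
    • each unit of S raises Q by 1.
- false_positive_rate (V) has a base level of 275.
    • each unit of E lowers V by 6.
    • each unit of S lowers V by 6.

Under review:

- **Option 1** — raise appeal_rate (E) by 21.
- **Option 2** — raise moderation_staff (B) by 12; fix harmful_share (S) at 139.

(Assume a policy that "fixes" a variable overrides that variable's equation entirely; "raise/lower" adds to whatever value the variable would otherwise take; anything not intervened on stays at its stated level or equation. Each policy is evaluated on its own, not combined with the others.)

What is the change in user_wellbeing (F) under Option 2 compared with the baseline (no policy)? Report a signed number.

Baseline:
  B = 7
  E = 56
  F = 218 + 4·7 − 4·56 = 22
Option 2 (B + 12, S := 139):
  B = 7 + 12 = 19
  E = 56
  F = 218 + 4·19 − 4·56 = 70
Change in F: 70 − 22 = 48

48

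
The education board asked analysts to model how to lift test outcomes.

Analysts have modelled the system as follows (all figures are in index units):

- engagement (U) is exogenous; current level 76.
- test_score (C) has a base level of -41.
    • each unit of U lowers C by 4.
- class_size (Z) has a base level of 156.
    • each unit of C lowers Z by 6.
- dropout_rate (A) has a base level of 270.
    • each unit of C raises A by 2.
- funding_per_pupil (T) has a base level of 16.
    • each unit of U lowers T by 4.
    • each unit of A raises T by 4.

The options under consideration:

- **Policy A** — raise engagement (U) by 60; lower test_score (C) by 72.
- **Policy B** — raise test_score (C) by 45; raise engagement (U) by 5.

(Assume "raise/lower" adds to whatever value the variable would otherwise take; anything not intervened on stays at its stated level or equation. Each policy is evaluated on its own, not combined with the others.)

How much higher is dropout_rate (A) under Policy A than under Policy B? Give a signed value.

Policy A (U + 60, C − 72):
  U = 76 + 60 = 136
  C = -41 − 4·136 (−72 from intervention) = -657
  A = 270 + 2·(-657) = -1044
Policy B (C + 45, U + 5):
  U = 76 + 5 = 81
  C = -41 − 4·81 (+45 from intervention) = -320
  A = 270 + 2·(-320) = -370
A: -1044 − (-370) = -674

-674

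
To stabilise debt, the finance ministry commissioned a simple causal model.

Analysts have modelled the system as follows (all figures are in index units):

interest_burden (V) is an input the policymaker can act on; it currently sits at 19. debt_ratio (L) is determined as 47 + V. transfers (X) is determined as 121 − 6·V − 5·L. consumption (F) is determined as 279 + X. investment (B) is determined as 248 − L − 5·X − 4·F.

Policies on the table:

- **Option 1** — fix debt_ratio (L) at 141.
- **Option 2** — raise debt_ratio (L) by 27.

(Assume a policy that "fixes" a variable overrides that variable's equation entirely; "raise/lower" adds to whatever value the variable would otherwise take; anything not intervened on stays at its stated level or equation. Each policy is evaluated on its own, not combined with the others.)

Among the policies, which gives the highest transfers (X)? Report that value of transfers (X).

-458

Option 1 (L := 141):
  V = 19
  L = 141
  X = 121 − 6·19 − 5·141 = -698
Option 2 (L + 27):
  V = 19
  L = 47 + 19 (+27 from intervention) = 93
  X = 121 − 6·19 − 5·93 = -458
Comparing — Option 1: X=-698, Option 2: X=-458. Highest is -458 (Option 2).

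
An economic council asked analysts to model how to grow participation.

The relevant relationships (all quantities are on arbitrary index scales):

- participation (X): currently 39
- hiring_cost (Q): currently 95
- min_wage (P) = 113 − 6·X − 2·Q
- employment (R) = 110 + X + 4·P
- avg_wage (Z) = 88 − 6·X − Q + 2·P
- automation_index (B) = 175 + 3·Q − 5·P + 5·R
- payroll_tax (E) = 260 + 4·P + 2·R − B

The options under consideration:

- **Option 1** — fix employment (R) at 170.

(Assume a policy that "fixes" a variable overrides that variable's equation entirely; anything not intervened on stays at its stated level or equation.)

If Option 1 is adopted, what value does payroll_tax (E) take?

-3509

Option 1 (R := 170):
  X = 39
  Q = 95
  P = 113 − 6·39 − 2·95 = -311
  R = 170
  B = 175 + 3·95 − 5·(-311) + 5·170 = 2865
  E = 260 + 4·(-311) + 2·170 − 2865 = -3509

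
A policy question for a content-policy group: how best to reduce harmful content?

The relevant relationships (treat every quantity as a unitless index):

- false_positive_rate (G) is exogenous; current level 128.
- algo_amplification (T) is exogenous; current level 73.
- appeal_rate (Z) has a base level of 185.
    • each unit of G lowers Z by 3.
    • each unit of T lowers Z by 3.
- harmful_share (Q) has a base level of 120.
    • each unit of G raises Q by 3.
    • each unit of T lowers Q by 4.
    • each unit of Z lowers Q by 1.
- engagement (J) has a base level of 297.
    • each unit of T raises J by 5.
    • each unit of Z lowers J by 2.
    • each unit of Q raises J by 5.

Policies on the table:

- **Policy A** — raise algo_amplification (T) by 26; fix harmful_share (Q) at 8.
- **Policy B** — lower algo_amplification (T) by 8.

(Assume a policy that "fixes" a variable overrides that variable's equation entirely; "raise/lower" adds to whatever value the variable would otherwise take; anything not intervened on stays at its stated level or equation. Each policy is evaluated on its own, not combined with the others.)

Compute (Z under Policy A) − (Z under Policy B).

-102

Policy A (T + 26, Q := 8):
  G = 128
  T = 73 + 26 = 99
  Z = 185 − 3·128 − 3·99 = -496
Policy B (T − 8):
  G = 128
  T = 73 − 8 = 65
  Z = 185 − 3·128 − 3·65 = -394
Z: -496 − (-394) = -102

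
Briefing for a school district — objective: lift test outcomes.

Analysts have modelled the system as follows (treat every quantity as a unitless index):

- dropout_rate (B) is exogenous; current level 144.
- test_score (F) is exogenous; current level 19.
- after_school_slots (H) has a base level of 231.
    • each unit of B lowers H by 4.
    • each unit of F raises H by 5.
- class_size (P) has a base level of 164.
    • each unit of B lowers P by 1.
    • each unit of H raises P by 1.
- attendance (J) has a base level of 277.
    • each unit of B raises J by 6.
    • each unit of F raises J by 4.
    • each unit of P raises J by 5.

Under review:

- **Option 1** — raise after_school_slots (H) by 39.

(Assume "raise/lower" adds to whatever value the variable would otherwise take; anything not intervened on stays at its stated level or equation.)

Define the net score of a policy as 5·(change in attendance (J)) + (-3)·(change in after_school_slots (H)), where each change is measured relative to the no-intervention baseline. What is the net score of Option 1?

Baseline:
  B = 144
  F = 19
  H = 231 − 4·144 + 5·19 = -250
  P = 164 − 144 + (-250) = -230
  J = 277 + 6·144 + 4·19 + 5·(-230) = 67
Option 1 (H + 39):
  B = 144
  F = 19
  H = 231 − 4·144 + 5·19 (+39 from intervention) = -211
  P = 164 − 144 + (-211) = -191
  J = 277 + 6·144 + 4·19 + 5·(-191) = 262
ΔJ = 262 − 67 = 195; ΔH = -211 − (-250) = 39
Score = 5·195 + (-3)·39 = 858

858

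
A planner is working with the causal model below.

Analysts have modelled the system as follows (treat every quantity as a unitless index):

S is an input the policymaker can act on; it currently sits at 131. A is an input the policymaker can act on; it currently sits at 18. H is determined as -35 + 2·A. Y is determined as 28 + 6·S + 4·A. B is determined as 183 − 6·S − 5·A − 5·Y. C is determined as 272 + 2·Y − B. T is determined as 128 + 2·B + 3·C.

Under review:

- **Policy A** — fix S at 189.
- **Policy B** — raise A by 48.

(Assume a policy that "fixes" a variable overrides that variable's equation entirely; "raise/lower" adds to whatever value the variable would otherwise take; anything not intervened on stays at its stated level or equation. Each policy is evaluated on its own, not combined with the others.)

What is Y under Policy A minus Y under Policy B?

156

Policy A (S := 189):
  S = 189
  A = 18
  Y = 28 + 6·189 + 4·18 = 1234
Policy B (A + 48):
  S = 131
  A = 18 + 48 = 66
  Y = 28 + 6·131 + 4·66 = 1078
Y: 1234 − 1078 = 156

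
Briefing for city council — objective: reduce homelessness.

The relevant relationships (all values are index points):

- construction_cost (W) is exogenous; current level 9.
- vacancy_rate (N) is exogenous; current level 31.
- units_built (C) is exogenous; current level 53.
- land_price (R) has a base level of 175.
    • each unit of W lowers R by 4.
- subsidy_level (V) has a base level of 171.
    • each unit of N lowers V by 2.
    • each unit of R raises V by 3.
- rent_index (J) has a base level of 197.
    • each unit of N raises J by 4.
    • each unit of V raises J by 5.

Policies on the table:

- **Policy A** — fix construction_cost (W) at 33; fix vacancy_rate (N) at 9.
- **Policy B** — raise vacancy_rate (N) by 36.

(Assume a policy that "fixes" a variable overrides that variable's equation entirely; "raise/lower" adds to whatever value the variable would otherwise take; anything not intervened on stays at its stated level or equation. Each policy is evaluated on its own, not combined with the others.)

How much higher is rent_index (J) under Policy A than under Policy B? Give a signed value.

Policy A (W := 33, N := 9):
  W = 33
  N = 9
  R = 175 − 4·33 = 43
  V = 171 − 2·9 + 3·43 = 282
  J = 197 + 4·9 + 5·282 = 1643
Policy B (N + 36):
  W = 9
  N = 31 + 36 = 67
  R = 175 − 4·9 = 139
  V = 171 − 2·67 + 3·139 = 454
  J = 197 + 4·67 + 5·454 = 2735
J: 1643 − 2735 = -1092

-1092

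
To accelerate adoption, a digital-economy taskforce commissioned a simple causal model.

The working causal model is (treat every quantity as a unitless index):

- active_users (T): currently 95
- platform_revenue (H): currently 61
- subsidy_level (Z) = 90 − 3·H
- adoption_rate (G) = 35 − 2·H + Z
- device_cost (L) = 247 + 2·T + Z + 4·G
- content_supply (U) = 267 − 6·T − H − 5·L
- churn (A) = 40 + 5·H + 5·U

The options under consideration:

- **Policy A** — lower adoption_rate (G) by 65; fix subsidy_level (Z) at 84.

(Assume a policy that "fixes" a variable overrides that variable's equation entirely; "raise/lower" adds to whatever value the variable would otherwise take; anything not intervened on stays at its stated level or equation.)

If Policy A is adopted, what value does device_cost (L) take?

Policy A (G − 65, Z := 84):
  T = 95
  H = 61
  Z = 84
  G = 35 − 2·61 + 84 (−65 from intervention) = -68
  L = 247 + 2·95 + 84 + 4·(-68) = 249

249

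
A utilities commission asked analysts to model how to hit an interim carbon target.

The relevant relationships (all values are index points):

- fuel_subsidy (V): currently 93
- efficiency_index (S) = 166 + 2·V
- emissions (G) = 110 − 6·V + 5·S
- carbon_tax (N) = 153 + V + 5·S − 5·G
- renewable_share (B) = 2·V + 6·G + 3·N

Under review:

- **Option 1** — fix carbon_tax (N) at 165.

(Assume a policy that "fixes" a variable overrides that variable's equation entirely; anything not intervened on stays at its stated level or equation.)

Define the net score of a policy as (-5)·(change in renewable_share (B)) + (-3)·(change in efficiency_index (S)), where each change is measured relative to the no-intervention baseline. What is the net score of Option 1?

-70785

Baseline:
  V = 93
  S = 166 + 2·93 = 352
  G = 110 − 6·93 + 5·352 = 1312
  N = 153 + 93 + 5·352 − 5·1312 = -4554
  B = 0 + 2·93 + 6·1312 + 3·(-4554) = -5604
Option 1 (N := 165):
  V = 93
  S = 166 + 2·93 = 352
  G = 110 − 6·93 + 5·352 = 1312
  N = 165
  B = 0 + 2·93 + 6·1312 + 3·165 = 8553
ΔB = 8553 − (-5604) = 14157; ΔS = 352 − 352 = 0
Score = (-5)·14157 + (-3)·0 = -70785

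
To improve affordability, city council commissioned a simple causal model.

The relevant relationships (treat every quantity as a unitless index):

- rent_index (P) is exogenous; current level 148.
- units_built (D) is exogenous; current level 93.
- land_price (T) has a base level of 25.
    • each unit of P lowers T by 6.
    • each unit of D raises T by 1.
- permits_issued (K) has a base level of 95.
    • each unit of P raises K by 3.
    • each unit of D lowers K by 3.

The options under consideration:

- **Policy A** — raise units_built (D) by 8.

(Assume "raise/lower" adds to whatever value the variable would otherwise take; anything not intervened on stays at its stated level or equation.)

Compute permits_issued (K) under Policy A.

236

Policy A (D + 8):
  P = 148
  D = 93 + 8 = 101
  K = 95 + 3·148 − 3·101 = 236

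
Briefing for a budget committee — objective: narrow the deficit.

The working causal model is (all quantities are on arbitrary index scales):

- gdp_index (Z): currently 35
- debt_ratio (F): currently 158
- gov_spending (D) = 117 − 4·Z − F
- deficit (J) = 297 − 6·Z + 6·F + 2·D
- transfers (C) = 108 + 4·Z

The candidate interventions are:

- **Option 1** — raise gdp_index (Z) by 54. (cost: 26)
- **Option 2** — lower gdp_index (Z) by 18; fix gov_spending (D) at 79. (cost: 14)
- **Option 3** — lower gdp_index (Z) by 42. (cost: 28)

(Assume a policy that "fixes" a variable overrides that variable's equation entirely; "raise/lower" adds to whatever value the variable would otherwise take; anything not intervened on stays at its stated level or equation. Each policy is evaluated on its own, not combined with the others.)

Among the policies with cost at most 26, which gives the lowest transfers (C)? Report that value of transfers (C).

Option 1 (Z + 54):
  Z = 35 + 54 = 89
  C = 108 + 4·89 = 464
Option 2 (Z − 18, D := 79):
  Z = 35 − 18 = 17
  C = 108 + 4·17 = 176
Comparing — Option 1: C=464, Option 2: C=176. Lowest is 176 (Option 2).

176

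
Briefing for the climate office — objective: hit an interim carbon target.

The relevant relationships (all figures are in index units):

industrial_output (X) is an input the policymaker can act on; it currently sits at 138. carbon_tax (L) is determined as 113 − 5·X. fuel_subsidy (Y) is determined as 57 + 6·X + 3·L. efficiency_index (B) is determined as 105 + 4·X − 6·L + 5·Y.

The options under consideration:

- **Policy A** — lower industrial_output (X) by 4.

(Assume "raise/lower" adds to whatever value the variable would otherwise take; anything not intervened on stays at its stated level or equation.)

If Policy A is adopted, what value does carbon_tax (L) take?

-557

Policy A (X − 4):
  X = 138 − 4 = 134
  L = 113 − 5·134 = -557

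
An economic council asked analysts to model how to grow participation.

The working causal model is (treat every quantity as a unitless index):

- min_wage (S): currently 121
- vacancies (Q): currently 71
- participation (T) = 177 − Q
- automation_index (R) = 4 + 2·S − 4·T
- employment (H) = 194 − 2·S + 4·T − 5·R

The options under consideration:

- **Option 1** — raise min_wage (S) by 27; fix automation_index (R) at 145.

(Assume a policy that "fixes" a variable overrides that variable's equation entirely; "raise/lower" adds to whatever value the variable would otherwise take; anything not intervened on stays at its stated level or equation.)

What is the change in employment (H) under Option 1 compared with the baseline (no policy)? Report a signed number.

-1669

Baseline:
  S = 121
  Q = 71
  T = 177 − 71 = 106
  R = 4 + 2·121 − 4·106 = -178
  H = 194 − 2·121 + 4·106 − 5·(-178) = 1266
Option 1 (S + 27, R := 145):
  S = 121 + 27 = 148
  Q = 71
  T = 177 − 71 = 106
  R = 145
  H = 194 − 2·148 + 4·106 − 5·145 = -403
Change in H: -403 − 1266 = -1669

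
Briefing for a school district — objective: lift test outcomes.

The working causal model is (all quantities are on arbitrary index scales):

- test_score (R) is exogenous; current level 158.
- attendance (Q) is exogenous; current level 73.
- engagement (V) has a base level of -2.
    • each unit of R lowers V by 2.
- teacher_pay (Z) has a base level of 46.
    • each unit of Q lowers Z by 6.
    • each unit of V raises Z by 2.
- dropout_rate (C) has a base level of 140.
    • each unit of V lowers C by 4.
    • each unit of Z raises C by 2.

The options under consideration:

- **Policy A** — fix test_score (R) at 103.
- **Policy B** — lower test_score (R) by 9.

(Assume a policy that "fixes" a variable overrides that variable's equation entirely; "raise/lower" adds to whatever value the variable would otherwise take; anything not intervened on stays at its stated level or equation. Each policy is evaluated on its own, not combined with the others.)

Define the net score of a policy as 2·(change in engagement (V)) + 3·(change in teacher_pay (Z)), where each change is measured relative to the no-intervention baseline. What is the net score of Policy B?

144

Baseline:
  R = 158
  Q = 73
  V = -2 − 2·158 = -318
  Z = 46 − 6·73 + 2·(-318) = -1028
Policy B (R − 9):
  R = 158 − 9 = 149
  Q = 73
  V = -2 − 2·149 = -300
  Z = 46 − 6·73 + 2·(-300) = -992
ΔV = -300 − (-318) = 18; ΔZ = -992 − (-1028) = 36
Score = 2·18 + 3·36 = 144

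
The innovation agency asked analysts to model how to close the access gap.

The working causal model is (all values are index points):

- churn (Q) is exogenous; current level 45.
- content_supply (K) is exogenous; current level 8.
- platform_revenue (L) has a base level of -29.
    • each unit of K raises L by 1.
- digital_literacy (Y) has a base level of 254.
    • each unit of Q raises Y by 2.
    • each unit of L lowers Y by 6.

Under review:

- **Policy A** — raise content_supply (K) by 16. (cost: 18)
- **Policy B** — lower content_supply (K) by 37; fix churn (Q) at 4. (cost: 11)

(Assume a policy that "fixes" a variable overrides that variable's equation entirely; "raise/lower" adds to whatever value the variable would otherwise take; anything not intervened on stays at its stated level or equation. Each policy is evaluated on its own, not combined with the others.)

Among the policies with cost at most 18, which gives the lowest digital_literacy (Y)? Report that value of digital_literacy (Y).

374

Policy A (K + 16):
  Q = 45
  K = 8 + 16 = 24
  L = -29 + 24 = -5
  Y = 254 + 2·45 − 6·(-5) = 374
Policy B (K − 37, Q := 4):
  Q = 4
  K = 8 − 37 = -29
  L = -29 + (-29) = -58
  Y = 254 + 2·4 − 6·(-58) = 610
Comparing — Policy A: Y=374, Policy B: Y=610. Lowest is 374 (Policy A).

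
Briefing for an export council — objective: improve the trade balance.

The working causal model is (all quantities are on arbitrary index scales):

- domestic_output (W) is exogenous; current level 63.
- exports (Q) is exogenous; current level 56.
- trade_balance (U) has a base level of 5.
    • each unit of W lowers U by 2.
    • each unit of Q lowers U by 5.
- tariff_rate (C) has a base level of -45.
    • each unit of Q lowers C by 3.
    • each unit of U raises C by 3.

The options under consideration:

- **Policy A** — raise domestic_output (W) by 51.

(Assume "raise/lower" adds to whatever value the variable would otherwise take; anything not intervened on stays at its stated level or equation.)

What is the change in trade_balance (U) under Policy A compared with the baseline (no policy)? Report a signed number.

-102

Baseline:
  W = 63
  Q = 56
  U = 5 − 2·63 − 5·56 = -401
Policy A (W + 51):
  W = 63 + 51 = 114
  Q = 56
  U = 5 − 2·114 − 5·56 = -503
Change in U: -503 − (-401) = -102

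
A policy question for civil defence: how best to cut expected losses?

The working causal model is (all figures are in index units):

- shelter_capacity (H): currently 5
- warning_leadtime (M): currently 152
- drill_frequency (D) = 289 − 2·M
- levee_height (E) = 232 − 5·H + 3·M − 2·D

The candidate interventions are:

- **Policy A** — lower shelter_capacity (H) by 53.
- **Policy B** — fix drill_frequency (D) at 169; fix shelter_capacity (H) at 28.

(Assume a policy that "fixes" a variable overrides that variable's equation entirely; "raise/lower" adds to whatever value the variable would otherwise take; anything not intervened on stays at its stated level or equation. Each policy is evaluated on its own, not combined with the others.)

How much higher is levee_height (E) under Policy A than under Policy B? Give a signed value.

Policy A (H − 53):
  H = 5 − 53 = -48
  M = 152
  D = 289 − 2·152 = -15
  E = 232 − 5·(-48) + 3·152 − 2·(-15) = 958
Policy B (D := 169, H := 28):
  H = 28
  M = 152
  D = 169
  E = 232 − 5·28 + 3·152 − 2·169 = 210
E: 958 − 210 = 748

748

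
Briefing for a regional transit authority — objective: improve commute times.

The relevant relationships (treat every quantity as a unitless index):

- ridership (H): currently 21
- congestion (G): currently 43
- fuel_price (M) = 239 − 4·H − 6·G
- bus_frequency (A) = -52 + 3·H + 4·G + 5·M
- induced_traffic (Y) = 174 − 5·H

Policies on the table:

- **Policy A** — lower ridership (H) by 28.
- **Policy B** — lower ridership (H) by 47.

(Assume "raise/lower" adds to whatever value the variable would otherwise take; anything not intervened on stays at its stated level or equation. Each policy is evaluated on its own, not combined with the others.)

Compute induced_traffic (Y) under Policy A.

Policy A (H − 28):
  H = 21 − 28 = -7
  Y = 174 − 5·(-7) = 209

209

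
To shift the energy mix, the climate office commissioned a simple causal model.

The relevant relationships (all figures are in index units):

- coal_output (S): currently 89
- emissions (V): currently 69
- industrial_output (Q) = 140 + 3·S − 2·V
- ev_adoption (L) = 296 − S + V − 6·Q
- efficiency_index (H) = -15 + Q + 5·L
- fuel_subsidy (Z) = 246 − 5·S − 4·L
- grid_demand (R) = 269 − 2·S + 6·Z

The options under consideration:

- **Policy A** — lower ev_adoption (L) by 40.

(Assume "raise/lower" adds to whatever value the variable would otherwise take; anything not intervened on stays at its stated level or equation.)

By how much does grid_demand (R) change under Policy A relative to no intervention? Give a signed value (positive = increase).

Baseline:
  S = 89
  V = 69
  Q = 140 + 3·89 − 2·69 = 269
  L = 296 − 89 + 69 − 6·269 = -1338
  Z = 246 − 5·89 − 4·(-1338) = 5153
  R = 269 − 2·89 + 6·5153 = 31009
Policy A (L − 40):
  S = 89
  V = 69
  Q = 140 + 3·89 − 2·69 = 269
  L = 296 − 89 + 69 − 6·269 (−40 from intervention) = -1378
  Z = 246 − 5·89 − 4·(-1378) = 5313
  R = 269 − 2·89 + 6·5313 = 31969
Change in R: 31969 − 31009 = 960

960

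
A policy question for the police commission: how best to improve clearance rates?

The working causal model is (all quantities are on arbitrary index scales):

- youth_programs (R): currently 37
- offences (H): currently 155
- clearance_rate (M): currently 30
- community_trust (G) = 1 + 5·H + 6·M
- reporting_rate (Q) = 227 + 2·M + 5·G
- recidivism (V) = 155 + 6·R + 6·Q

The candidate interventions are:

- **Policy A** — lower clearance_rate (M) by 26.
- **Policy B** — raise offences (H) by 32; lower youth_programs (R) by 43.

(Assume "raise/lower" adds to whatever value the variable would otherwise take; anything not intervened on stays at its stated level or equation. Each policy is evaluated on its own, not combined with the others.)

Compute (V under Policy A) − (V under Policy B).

-9534

Policy A (M − 26):
  R = 37
  H = 155
  M = 30 − 26 = 4
  G = 1 + 5·155 + 6·4 = 800
  Q = 227 + 2·4 + 5·800 = 4235
  V = 155 + 6·37 + 6·4235 = 25787
Policy B (H + 32, R − 43):
  R = 37 − 43 = -6
  H = 155 + 32 = 187
  M = 30
  G = 1 + 5·187 + 6·30 = 1116
  Q = 227 + 2·30 + 5·1116 = 5867
  V = 155 + 6·(-6) + 6·5867 = 35321
V: 25787 − 35321 = -9534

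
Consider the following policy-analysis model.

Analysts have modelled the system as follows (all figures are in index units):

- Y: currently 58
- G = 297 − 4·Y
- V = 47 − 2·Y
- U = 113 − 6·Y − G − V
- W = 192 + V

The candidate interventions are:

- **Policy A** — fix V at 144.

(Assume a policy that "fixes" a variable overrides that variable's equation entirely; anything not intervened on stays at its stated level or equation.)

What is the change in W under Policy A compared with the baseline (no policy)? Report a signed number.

Baseline:
  Y = 58
  V = 47 − 2·58 = -69
  W = 192 + (-69) = 123
Policy A (V := 144):
  Y = 58
  V = 144
  W = 192 + 144 = 336
Change in W: 336 − 123 = 213

213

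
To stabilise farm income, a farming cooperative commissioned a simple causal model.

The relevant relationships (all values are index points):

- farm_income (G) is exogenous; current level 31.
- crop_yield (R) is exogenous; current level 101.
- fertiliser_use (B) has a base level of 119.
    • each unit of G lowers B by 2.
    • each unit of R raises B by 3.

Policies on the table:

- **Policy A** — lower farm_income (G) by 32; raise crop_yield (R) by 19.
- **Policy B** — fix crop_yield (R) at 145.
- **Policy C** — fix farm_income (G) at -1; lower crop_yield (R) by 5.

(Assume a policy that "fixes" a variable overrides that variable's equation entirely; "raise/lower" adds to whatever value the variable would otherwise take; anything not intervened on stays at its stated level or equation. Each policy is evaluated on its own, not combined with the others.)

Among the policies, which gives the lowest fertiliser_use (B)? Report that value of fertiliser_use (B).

Policy A (G − 32, R + 19):
  G = 31 − 32 = -1
  R = 101 + 19 = 120
  B = 119 − 2·(-1) + 3·120 = 481
Policy B (R := 145):
  G = 31
  R = 145
  B = 119 − 2·31 + 3·145 = 492
Policy C (G := -1, R − 5):
  G = -1
  R = 101 − 5 = 96
  B = 119 − 2·(-1) + 3·96 = 409
Comparing — Policy A: B=481, Policy B: B=492, Policy C: B=409. Lowest is 409 (Policy C).

409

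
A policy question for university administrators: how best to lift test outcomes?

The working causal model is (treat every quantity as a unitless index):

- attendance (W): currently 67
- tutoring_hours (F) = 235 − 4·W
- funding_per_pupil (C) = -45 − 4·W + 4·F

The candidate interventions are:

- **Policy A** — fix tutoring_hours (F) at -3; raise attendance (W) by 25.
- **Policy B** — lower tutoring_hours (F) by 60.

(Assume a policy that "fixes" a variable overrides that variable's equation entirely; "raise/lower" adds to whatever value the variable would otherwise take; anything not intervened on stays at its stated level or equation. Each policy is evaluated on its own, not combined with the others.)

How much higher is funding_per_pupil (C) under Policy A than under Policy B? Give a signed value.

Policy A (F := -3, W + 25):
  W = 67 + 25 = 92
  F = -3
  C = -45 − 4·92 + 4·(-3) = -425
Policy B (F − 60):
  W = 67
  F = 235 − 4·67 (−60 from intervention) = -93
  C = -45 − 4·67 + 4·(-93) = -685
C: -425 − (-685) = 260

260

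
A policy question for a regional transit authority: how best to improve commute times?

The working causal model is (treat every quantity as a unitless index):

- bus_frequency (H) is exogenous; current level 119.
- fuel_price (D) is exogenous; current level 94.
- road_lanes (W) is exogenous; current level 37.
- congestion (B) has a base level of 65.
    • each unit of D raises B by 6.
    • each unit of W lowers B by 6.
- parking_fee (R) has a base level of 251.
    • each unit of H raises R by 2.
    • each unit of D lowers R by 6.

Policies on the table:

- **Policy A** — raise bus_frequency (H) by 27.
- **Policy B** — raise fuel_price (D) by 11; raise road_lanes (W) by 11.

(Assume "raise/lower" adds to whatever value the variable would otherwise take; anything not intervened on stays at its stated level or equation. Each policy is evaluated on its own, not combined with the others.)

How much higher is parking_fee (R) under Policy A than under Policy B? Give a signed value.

Policy A (H + 27):
  H = 119 + 27 = 146
  D = 94
  R = 251 + 2·146 − 6·94 = -21
Policy B (D + 11, W + 11):
  H = 119
  D = 94 + 11 = 105
  R = 251 + 2·119 − 6·105 = -141
R: -21 − (-141) = 120

120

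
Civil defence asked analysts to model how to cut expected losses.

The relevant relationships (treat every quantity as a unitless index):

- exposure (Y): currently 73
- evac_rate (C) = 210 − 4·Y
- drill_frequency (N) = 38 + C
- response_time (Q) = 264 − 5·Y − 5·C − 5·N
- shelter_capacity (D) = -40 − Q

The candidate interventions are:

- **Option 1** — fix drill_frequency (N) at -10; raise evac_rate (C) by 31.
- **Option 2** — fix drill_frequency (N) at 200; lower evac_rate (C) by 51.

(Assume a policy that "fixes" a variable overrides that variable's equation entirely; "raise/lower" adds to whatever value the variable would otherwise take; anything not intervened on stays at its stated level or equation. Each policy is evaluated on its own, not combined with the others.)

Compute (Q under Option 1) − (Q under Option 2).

Option 1 (N := -10, C + 31):
  Y = 73
  C = 210 − 4·73 (+31 from intervention) = -51
  N = -10
  Q = 264 − 5·73 − 5·(-51) − 5·(-10) = 204
Option 2 (N := 200, C − 51):
  Y = 73
  C = 210 − 4·73 (−51 from intervention) = -133
  N = 200
  Q = 264 − 5·73 − 5·(-133) − 5·200 = -436
Q: 204 − (-436) = 640

640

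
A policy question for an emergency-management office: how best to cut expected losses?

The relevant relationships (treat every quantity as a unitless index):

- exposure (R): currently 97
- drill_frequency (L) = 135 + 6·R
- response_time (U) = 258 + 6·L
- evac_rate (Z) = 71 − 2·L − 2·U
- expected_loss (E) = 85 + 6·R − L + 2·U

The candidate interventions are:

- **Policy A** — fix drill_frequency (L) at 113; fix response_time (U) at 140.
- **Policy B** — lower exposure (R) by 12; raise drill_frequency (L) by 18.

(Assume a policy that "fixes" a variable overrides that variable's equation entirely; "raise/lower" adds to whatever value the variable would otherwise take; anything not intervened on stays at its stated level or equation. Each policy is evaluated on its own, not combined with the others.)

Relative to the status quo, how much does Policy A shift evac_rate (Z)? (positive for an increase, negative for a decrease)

10048

Baseline:
  R = 97
  L = 135 + 6·97 = 717
  U = 258 + 6·717 = 4560
  Z = 71 − 2·717 − 2·4560 = -10483
Policy A (L := 113, U := 140):
  R = 97
  L = 113
  U = 140
  Z = 71 − 2·113 − 2·140 = -435
Change in Z: -435 − (-10483) = 10048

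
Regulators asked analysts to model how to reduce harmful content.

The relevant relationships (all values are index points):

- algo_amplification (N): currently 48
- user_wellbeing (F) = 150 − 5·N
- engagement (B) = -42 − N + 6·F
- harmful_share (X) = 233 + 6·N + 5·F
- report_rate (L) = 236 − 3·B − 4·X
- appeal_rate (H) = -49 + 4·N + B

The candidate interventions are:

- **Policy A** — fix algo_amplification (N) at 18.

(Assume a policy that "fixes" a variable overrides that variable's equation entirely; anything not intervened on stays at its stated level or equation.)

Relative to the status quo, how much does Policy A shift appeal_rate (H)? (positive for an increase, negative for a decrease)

810

Baseline:
  N = 48
  F = 150 − 5·48 = -90
  B = -42 − 48 + 6·(-90) = -630
  H = -49 + 4·48 + (-630) = -487
Policy A (N := 18):
  N = 18
  F = 150 − 5·18 = 60
  B = -42 − 18 + 6·60 = 300
  H = -49 + 4·18 + 300 = 323
Change in H: 323 − (-487) = 810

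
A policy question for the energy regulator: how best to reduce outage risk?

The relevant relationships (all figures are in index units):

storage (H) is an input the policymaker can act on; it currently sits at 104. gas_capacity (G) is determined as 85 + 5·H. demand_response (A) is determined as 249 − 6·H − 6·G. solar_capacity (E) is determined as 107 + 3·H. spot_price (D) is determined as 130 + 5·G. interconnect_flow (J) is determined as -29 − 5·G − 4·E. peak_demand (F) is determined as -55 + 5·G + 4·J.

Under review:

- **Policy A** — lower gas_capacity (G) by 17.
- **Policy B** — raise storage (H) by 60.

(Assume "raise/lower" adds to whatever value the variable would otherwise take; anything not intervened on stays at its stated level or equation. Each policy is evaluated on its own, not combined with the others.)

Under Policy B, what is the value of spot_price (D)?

Policy B (H + 60):
  H = 104 + 60 = 164
  G = 85 + 5·164 = 905
  D = 130 + 5·905 = 4655

4655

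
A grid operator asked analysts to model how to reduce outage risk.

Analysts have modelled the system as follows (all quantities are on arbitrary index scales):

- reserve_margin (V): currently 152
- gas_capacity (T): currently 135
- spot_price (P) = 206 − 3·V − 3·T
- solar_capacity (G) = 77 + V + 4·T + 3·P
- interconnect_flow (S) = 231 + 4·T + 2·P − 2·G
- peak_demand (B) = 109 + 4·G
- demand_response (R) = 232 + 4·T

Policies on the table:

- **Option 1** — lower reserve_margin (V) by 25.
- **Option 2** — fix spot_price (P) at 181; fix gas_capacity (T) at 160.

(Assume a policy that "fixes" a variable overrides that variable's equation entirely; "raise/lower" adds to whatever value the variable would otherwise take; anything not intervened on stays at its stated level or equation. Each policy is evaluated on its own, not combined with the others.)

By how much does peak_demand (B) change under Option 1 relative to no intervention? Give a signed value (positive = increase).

800

Baseline:
  V = 152
  T = 135
  P = 206 − 3·152 − 3·135 = -655
  G = 77 + 152 + 4·135 + 3·(-655) = -1196
  B = 109 + 4·(-1196) = -4675
Option 1 (V − 25):
  V = 152 − 25 = 127
  T = 135
  P = 206 − 3·127 − 3·135 = -580
  G = 77 + 127 + 4·135 + 3·(-580) = -996
  B = 109 + 4·(-996) = -3875
Change in B: -3875 − (-4675) = 800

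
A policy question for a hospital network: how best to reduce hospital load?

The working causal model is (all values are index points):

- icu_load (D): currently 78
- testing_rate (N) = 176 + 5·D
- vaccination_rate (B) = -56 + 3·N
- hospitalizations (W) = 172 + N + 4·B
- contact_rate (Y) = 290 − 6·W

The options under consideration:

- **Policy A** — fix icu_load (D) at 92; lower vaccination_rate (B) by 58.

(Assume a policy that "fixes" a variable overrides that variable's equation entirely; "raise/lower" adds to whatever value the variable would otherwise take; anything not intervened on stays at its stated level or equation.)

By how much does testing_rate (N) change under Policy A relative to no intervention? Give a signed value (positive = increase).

70

Baseline:
  D = 78
  N = 176 + 5·78 = 566
Policy A (D := 92, B − 58):
  D = 92
  N = 176 + 5·92 = 636
Change in N: 636 − 566 = 70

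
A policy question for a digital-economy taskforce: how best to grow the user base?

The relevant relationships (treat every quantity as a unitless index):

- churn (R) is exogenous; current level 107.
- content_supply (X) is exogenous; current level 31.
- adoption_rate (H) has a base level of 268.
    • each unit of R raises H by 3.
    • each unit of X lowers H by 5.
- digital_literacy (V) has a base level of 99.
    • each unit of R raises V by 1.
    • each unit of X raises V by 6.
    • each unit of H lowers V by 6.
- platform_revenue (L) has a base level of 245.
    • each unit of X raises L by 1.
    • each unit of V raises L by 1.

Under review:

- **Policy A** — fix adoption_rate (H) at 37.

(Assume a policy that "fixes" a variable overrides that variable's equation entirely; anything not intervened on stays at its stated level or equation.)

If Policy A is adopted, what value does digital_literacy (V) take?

Policy A (H := 37):
  R = 107
  X = 31
  H = 37
  V = 99 + 107 + 6·31 − 6·37 = 170

170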